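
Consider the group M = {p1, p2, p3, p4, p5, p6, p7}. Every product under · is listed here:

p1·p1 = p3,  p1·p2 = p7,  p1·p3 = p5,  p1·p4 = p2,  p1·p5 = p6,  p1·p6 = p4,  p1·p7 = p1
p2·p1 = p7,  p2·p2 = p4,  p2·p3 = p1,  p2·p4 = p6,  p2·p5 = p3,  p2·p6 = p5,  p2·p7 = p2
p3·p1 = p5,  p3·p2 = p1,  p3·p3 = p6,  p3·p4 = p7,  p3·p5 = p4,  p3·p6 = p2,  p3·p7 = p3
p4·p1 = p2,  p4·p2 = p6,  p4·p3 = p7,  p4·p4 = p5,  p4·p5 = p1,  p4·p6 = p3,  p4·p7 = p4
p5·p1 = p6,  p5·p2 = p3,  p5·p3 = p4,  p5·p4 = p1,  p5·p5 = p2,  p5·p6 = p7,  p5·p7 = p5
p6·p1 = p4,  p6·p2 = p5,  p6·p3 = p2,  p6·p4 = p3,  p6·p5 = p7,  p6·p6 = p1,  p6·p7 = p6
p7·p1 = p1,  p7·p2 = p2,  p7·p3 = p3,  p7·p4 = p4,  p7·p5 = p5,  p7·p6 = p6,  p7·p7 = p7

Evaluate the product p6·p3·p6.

p5

p6·p3 = p2
p2·p6 = p5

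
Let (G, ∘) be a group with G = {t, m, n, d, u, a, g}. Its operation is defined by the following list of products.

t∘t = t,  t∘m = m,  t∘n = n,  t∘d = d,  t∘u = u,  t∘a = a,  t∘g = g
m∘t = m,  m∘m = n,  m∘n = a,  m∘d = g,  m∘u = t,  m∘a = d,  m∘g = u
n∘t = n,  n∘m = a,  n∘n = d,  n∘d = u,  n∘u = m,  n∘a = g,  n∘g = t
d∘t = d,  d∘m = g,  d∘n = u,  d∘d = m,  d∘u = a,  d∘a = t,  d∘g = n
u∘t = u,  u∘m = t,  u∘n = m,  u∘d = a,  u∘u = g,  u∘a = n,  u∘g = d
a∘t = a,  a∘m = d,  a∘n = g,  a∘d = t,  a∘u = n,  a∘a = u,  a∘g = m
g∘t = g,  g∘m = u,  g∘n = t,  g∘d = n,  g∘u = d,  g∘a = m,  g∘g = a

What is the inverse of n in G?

g

First locate the identity: row t matches the header, so t is the identity.
Scan row n for t: n ∘ g = t. Hence n^(-1) = g.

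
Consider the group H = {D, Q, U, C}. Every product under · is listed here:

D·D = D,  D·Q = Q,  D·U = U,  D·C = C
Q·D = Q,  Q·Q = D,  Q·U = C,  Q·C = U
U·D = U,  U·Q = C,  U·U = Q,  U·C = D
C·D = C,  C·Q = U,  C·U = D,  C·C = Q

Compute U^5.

U^1 = U
U^2 = U·U = Q
U^3 = Q·U = C
U^4 = C·U = D
U^5 = D·U = U

U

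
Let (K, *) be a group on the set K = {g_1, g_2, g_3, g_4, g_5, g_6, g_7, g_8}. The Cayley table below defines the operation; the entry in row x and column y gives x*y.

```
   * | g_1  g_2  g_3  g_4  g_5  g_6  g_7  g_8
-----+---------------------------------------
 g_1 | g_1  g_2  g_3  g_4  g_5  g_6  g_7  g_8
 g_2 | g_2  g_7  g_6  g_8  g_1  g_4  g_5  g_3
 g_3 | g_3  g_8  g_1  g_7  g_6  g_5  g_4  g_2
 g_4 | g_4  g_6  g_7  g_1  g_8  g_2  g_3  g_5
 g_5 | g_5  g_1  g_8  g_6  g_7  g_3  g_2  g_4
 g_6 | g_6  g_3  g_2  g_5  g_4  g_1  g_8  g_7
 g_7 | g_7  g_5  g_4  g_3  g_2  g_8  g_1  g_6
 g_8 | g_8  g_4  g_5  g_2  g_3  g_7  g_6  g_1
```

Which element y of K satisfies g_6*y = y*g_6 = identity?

g_6

First locate the identity: row g_1 matches the header, so g_1 is the identity.
Scan row g_6 for g_1: g_6*g_6 = g_1. Hence g_6^(-1) = g_6.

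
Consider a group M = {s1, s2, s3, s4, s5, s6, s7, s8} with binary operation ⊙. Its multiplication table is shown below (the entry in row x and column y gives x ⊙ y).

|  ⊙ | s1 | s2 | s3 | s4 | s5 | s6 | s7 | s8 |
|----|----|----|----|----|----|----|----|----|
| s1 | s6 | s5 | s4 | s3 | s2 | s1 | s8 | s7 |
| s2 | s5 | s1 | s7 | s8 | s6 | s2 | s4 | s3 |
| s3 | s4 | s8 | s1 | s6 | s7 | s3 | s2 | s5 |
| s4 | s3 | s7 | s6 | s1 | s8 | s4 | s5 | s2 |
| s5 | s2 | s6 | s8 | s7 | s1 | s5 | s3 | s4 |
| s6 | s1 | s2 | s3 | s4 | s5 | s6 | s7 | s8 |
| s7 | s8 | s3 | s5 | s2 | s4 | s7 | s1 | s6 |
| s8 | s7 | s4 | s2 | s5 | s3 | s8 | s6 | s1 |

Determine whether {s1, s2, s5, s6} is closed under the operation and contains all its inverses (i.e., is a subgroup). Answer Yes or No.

{s1, s2, s5, s6} contains the identity s6.
Checking products: every product of two elements of {s1, s2, s5, s6} (read from the table) lies in {s1, s2, s5, s6}, so the set is closed.
In a finite group, a nonempty closed subset is a subgroup. So {s1, s2, s5, s6} ≤ M.

Yes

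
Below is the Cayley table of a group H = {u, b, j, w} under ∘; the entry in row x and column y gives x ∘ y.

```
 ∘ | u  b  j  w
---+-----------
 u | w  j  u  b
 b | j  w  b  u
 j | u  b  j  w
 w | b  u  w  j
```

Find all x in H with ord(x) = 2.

{w}

Identity is j. Compute the order of each non-identity element by repeated multiplication:
  u: u → w → b → j  (order 4)
  b: b → w → u → j  (order 4)
  w: w → j  (order 2)
Elements of order 2: {w}.
(Structurally, H here is isomorphic to the cyclic group Z_4.)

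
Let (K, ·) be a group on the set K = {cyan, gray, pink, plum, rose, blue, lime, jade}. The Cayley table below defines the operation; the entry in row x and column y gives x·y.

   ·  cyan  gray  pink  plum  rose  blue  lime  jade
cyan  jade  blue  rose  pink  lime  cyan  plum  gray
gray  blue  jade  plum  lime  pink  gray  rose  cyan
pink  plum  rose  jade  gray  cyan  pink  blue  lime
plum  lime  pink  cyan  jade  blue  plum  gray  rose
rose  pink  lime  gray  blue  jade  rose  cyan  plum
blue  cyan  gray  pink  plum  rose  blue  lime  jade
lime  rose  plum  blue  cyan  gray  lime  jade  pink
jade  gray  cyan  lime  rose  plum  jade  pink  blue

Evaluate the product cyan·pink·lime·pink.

cyan·pink = rose
rose·lime = cyan
cyan·pink = rose

rose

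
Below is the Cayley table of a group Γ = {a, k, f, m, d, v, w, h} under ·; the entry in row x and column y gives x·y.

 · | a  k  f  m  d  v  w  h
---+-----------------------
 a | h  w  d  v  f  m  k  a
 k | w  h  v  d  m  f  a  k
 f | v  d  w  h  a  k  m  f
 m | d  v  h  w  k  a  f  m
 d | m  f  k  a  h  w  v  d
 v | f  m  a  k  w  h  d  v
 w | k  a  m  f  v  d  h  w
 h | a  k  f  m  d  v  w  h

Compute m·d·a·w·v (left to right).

m·d = k
k·a = w
w·w = h
h·v = v

v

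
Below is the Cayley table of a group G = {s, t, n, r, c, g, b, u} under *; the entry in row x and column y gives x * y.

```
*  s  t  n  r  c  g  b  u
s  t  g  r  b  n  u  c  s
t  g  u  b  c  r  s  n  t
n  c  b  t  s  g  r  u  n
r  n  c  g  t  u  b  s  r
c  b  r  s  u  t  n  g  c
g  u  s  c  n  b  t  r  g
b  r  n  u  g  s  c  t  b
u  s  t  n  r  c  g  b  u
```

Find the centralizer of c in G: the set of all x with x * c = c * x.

Compare row c with column c entry by entry.
r * c = u = c * r, so r commutes with c.
n * c = g but c * n = s, so n does not.
Collecting the elements that commute with c: C(c) = {c, r, t, u}.

{c, r, t, u}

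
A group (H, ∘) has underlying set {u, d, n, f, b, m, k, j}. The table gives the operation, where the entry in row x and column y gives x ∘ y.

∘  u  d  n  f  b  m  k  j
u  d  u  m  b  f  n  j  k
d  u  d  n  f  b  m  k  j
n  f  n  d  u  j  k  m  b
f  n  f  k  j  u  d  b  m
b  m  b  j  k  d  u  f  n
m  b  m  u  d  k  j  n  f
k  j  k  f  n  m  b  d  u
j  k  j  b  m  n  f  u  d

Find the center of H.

{d, j}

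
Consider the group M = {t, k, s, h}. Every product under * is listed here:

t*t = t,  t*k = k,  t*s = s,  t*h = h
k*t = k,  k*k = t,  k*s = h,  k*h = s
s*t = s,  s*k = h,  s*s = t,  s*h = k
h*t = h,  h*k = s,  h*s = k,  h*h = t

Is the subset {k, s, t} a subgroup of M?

k*s = h, which is not in {k, s, t}.
The subset is not closed under *, so it is not a subgroup.

No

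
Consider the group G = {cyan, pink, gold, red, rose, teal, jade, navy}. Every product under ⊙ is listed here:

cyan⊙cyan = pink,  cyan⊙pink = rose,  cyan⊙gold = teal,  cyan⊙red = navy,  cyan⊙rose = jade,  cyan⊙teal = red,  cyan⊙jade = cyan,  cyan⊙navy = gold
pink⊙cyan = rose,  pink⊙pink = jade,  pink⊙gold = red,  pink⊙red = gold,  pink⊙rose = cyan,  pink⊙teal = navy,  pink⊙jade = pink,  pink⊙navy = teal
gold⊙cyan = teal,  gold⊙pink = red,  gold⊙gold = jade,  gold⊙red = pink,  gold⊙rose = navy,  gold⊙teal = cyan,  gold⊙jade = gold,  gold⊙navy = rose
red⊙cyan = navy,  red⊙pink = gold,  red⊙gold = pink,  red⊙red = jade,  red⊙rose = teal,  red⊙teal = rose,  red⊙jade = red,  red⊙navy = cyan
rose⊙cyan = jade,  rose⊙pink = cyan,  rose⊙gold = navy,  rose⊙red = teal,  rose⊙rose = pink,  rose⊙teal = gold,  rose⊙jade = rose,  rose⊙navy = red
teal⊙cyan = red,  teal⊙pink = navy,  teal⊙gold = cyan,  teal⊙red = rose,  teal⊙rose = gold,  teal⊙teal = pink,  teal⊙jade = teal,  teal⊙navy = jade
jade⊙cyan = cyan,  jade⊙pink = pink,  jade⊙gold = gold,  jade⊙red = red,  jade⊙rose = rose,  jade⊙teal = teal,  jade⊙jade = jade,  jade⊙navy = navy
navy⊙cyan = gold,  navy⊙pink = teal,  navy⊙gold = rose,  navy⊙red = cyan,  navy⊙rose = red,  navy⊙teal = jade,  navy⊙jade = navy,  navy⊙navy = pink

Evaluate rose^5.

rose^1 = rose
rose^2 = rose ⊙ rose = pink
rose^3 = pink ⊙ rose = cyan
rose^4 = cyan ⊙ rose = jade
rose^5 = jade ⊙ rose = rose

rose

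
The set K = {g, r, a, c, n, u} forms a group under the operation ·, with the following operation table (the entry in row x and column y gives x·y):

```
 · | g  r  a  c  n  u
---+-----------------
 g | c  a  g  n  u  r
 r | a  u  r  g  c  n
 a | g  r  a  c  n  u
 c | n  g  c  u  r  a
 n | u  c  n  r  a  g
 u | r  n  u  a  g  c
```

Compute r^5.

g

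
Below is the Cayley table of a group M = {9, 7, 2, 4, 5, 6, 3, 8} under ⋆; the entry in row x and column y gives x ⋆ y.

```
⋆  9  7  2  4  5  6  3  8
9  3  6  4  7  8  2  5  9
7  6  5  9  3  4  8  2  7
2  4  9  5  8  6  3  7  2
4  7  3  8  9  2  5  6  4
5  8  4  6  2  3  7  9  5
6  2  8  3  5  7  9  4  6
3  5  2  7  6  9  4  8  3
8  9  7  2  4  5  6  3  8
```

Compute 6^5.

6^1 = 6
6^2 = 6 ⋆ 6 = 9
6^3 = 9 ⋆ 6 = 2
6^4 = 2 ⋆ 6 = 3
6^5 = 3 ⋆ 6 = 4

4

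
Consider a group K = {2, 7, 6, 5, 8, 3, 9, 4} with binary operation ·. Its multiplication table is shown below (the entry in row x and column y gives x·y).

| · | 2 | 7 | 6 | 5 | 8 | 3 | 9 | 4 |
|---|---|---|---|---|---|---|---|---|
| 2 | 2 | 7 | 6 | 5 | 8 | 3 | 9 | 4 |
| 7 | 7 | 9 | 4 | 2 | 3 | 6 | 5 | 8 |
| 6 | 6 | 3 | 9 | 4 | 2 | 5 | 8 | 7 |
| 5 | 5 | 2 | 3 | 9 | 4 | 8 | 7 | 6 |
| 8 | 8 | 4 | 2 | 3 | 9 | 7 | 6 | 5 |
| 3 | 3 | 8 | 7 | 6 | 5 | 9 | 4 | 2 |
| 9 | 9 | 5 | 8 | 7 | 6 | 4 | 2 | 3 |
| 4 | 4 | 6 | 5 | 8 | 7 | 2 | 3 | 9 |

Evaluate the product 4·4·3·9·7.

4·4 = 9
9·3 = 4
4·9 = 3
3·7 = 8

8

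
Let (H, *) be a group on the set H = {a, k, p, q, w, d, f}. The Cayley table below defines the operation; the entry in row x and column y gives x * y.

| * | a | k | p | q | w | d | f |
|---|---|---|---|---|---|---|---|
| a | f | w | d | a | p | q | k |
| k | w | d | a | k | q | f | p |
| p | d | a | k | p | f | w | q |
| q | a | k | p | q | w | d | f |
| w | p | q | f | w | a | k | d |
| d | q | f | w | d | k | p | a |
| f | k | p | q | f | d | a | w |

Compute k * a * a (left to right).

k * a = w
w * a = p

p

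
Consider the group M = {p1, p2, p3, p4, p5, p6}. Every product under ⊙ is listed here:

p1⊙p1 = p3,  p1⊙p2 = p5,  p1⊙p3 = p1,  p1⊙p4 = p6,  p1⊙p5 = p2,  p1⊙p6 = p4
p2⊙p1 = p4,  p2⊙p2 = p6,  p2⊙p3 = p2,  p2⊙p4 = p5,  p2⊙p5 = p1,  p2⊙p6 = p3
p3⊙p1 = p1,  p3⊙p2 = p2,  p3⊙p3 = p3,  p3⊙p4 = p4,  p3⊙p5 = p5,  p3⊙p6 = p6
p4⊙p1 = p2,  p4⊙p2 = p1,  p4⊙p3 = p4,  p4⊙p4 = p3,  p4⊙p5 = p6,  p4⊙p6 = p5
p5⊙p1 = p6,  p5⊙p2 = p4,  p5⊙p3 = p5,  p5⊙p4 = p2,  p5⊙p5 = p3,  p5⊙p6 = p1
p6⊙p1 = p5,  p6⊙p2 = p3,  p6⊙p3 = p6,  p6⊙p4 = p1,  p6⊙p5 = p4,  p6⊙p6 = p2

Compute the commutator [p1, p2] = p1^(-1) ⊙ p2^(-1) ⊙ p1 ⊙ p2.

p6

Identity is p3; from the table p1^(-1) = p1 and p2^(-1) = p6.
p1 ⊙ p6 = p4
p4 ⊙ p1 = p2
p2 ⊙ p2 = p6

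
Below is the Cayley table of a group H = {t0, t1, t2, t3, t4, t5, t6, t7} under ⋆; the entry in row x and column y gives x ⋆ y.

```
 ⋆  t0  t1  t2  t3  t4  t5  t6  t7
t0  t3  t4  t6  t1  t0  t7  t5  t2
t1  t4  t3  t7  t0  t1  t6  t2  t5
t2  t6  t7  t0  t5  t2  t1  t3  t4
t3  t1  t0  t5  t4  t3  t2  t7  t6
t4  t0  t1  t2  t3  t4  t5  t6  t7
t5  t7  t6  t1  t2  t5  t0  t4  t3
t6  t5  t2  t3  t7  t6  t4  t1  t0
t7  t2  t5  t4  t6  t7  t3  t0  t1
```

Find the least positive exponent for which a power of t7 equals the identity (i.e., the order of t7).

The identity element is t4 (its row matches the header).
t7^1 = t7
t7^2 = t7 ⋆ t7 = t1
t7^3 = t1 ⋆ t7 = t5
t7^4 = t5 ⋆ t7 = t3
t7^5 = t3 ⋆ t7 = t6
t7^6 = t6 ⋆ t7 = t0
t7^7 = t0 ⋆ t7 = t2
t7^8 = t2 ⋆ t7 = t4
The first power of t7 equal to the identity is t7^8, so ord(t7) = 8.
(Structurally, H here is isomorphic to the cyclic group Z_8.)

8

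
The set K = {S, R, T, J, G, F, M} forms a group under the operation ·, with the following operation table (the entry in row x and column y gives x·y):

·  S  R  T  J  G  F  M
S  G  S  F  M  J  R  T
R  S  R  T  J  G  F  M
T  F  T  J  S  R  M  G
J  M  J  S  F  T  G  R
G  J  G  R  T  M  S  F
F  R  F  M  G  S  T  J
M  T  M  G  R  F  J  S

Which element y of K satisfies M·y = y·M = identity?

J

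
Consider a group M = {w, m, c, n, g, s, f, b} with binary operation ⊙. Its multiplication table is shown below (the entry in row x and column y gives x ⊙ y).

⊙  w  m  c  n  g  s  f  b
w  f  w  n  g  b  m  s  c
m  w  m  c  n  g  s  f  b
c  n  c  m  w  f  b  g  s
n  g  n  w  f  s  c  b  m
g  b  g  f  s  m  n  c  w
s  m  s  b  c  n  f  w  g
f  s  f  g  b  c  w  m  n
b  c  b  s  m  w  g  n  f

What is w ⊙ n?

g

Read row w, column n: w ⊙ n = g.
(Structurally, M here is isomorphic to Z_2 x Z_4.)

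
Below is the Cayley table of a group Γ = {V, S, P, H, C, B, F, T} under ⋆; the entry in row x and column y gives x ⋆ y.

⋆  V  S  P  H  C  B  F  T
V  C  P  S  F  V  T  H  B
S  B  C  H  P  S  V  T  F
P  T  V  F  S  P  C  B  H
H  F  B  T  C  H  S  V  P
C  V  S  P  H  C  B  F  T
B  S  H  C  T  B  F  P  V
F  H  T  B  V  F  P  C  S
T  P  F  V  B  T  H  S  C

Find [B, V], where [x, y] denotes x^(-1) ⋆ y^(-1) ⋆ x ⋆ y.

Identity is C; from the table B^(-1) = P and V^(-1) = V.
P ⋆ V = T
T ⋆ B = H
H ⋆ V = F

F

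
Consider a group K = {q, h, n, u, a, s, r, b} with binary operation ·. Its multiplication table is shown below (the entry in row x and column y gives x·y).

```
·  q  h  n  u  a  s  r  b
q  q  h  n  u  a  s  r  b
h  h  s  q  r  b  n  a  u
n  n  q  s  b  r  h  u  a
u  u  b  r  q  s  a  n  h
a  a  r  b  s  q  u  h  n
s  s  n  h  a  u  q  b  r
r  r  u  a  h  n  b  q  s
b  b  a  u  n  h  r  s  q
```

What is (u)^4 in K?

u^1 = u
u^2 = u·u = q
u^3 = q·u = u
u^4 = u·u = q

q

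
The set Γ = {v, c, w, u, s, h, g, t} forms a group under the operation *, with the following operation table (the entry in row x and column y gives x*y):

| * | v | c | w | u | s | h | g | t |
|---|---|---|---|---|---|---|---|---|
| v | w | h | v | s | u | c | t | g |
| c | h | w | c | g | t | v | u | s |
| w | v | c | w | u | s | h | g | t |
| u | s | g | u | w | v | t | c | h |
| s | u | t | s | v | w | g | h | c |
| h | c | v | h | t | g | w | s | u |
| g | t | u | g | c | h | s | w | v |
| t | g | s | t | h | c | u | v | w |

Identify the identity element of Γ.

w

The identity e satisfies e*x = x for all x, so its row in the table reproduces the column headers.
Row w reads: v, c, w, u, s, h, g, t — exactly the header order. So w is the identity.
(Structurally, Γ here is isomorphic to the elementary abelian group (Z_2)^3.)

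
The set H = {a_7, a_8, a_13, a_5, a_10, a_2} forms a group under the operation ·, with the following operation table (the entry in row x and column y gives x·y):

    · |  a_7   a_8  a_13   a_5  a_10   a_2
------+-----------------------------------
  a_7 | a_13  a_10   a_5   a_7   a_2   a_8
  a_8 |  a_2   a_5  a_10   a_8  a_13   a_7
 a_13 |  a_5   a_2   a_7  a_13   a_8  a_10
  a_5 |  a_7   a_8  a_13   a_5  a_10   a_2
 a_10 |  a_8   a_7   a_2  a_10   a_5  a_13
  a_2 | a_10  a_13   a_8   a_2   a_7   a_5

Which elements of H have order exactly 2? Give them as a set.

{a_10, a_2, a_8}

Identity is a_5. Compute the order of each non-identity element by repeated multiplication:
  a_7: a_7 → a_13 → a_5  (order 3)
  a_8: a_8 → a_5  (order 2)
  a_13: a_13 → a_7 → a_5  (order 3)
  a_10: a_10 → a_5  (order 2)
  a_2: a_2 → a_5  (order 2)
Elements of order 2: {a_10, a_2, a_8}.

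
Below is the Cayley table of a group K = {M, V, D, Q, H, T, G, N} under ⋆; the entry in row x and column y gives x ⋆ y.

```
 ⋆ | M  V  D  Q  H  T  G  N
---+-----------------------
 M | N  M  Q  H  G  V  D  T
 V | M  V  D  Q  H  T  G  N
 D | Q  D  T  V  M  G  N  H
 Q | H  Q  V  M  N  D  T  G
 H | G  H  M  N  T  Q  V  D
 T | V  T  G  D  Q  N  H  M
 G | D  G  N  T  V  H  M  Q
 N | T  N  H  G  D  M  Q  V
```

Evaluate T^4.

T^1 = T
T^2 = T ⋆ T = N
T^3 = N ⋆ T = M
T^4 = M ⋆ T = V

V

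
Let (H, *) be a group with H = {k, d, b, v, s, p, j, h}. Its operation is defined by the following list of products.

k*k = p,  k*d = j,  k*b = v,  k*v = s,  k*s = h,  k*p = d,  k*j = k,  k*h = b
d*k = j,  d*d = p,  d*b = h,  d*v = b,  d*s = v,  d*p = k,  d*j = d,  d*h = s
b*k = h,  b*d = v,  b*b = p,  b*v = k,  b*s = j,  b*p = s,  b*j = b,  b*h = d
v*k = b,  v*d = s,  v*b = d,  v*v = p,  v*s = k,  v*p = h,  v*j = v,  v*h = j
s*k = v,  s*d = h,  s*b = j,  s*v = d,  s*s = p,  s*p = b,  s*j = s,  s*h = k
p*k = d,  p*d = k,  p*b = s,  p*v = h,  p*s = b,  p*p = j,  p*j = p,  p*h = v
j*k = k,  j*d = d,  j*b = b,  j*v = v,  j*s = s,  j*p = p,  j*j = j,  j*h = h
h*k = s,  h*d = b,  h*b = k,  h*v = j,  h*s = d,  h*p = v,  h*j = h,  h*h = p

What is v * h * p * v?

v * h = j
j * p = p
p * v = h

h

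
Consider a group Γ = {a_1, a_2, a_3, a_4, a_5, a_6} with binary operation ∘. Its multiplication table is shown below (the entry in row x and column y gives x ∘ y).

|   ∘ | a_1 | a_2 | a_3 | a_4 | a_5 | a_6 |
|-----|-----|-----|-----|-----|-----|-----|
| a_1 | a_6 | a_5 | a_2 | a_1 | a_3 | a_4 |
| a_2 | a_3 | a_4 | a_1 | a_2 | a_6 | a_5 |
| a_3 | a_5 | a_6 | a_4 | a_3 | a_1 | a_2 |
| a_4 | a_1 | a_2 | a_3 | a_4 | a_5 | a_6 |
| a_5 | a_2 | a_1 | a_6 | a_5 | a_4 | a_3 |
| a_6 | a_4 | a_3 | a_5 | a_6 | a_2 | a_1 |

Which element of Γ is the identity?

The identity e satisfies e ∘ x = x for all x, so its row in the table reproduces the column headers.
Row a_4 reads: a_1, a_2, a_3, a_4, a_5, a_6 — exactly the header order. So a_4 is the identity.

a_4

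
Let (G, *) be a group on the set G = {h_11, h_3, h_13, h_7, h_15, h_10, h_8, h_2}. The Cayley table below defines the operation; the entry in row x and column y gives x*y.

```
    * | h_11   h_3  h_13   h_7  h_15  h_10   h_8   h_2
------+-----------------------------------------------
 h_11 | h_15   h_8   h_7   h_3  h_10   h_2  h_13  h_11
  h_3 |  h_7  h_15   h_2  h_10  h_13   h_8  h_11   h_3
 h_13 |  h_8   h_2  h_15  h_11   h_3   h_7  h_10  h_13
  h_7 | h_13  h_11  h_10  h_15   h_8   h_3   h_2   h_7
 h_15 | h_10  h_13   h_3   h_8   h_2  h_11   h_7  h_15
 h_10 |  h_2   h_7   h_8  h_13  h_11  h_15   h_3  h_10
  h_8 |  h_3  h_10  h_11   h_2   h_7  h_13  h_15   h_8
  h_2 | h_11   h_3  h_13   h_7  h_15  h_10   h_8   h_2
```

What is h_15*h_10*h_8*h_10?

h_7

h_15*h_10 = h_11
h_11*h_8 = h_13
h_13*h_10 = h_7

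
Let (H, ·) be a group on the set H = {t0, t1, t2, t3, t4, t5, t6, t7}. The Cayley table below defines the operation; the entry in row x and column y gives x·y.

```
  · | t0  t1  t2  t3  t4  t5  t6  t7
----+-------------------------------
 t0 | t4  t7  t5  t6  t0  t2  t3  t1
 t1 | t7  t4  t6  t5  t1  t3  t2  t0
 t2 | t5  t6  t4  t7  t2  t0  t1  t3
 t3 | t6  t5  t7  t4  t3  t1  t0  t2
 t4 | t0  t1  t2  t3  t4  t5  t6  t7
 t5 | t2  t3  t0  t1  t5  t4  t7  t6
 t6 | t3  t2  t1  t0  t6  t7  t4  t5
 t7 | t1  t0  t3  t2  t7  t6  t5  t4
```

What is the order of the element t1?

2

The identity element is t4 (its row matches the header).
t1^1 = t1
t1^2 = t1·t1 = t4
The first power of t1 equal to the identity is t1^2, so ord(t1) = 2.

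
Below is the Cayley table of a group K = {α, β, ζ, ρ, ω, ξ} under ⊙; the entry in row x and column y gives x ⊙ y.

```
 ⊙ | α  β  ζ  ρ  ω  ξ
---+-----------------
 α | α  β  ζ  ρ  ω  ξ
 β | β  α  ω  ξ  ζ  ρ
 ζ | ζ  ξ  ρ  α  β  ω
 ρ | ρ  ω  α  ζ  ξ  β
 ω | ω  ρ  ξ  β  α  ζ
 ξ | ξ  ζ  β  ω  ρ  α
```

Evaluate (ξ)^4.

ξ^1 = ξ
ξ^2 = ξ ⊙ ξ = α
ξ^3 = α ⊙ ξ = ξ
ξ^4 = ξ ⊙ ξ = α

α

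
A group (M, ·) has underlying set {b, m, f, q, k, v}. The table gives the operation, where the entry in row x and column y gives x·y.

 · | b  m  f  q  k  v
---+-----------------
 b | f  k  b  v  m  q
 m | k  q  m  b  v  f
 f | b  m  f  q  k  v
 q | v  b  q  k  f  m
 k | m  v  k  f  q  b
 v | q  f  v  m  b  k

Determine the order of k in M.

3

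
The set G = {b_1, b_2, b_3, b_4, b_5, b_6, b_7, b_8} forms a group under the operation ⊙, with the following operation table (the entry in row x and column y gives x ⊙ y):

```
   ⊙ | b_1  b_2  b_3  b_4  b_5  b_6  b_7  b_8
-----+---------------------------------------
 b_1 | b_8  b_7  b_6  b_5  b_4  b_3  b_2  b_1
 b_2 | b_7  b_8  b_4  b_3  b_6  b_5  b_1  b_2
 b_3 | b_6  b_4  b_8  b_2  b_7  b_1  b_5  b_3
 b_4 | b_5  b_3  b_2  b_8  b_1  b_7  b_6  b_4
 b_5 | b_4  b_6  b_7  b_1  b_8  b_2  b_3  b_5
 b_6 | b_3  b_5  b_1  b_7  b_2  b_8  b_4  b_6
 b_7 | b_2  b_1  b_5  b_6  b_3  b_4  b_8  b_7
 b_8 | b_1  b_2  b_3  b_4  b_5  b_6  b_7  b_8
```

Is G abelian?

Check whether the table is symmetric across its main diagonal.
Every entry (row x, col y) equals the entry (row y, col x), so G is abelian.

Yes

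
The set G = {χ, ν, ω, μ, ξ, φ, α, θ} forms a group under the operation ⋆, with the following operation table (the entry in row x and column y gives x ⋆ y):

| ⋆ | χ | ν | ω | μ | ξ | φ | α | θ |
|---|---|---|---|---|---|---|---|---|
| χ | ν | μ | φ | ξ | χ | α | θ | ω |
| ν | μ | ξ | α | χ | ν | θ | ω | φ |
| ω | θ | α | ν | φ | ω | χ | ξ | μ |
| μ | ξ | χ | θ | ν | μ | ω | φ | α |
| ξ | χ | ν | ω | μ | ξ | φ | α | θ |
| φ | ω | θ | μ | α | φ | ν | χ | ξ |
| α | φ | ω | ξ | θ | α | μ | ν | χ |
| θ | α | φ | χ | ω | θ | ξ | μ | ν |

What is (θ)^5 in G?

θ

θ^1 = θ
θ^2 = θ ⋆ θ = ν
θ^3 = ν ⋆ θ = φ
θ^4 = φ ⋆ θ = ξ
θ^5 = ξ ⋆ θ = θ
(Structurally, G here is isomorphic to the quaternion group Q_8.)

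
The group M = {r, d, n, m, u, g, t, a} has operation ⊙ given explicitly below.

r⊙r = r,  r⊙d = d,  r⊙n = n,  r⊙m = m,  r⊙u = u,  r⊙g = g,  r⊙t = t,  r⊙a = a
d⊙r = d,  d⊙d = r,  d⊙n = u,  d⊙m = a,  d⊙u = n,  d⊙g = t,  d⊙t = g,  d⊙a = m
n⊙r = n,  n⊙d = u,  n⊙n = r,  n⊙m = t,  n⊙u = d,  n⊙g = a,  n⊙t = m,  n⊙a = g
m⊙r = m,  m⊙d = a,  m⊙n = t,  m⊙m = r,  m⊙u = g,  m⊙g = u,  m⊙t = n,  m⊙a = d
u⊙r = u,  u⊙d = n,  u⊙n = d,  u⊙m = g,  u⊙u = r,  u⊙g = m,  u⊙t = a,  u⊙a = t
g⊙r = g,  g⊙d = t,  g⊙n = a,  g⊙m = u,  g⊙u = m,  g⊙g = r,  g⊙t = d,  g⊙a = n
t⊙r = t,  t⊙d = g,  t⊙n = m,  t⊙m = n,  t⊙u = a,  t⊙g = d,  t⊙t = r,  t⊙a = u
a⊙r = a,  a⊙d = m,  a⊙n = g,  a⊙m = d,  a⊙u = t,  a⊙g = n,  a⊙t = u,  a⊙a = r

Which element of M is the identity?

The identity e satisfies e ⊙ x = x for all x, so its row in the table reproduces the column headers.
Row r reads: r, d, n, m, u, g, t, a — exactly the header order. So r is the identity.
(Structurally, M here is isomorphic to the elementary abelian group (Z_2)^3.)

r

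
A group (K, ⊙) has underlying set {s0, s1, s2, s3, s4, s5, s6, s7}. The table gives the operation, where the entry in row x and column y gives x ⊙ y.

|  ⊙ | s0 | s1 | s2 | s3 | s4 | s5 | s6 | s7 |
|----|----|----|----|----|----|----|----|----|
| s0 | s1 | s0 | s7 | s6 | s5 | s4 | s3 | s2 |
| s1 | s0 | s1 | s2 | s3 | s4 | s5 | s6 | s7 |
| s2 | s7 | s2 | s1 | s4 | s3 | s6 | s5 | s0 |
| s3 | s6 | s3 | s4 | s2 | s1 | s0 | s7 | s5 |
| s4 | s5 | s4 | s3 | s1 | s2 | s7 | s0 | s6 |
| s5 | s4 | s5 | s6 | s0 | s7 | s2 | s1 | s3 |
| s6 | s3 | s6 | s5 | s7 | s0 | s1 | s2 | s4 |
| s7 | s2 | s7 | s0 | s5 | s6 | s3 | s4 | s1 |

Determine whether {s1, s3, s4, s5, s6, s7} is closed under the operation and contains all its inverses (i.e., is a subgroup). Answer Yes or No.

s3 ⊙ s3 = s2, which is not in {s1, s3, s4, s5, s6, s7}.
The subset is not closed under ⊙, so it is not a subgroup.

No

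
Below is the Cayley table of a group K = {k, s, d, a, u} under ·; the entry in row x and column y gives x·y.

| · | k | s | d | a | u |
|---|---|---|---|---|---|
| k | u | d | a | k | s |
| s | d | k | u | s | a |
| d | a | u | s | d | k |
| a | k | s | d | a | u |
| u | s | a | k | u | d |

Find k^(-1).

First locate the identity: row a matches the header, so a is the identity.
Scan row k for a: k·d = a. Hence k^(-1) = d.

d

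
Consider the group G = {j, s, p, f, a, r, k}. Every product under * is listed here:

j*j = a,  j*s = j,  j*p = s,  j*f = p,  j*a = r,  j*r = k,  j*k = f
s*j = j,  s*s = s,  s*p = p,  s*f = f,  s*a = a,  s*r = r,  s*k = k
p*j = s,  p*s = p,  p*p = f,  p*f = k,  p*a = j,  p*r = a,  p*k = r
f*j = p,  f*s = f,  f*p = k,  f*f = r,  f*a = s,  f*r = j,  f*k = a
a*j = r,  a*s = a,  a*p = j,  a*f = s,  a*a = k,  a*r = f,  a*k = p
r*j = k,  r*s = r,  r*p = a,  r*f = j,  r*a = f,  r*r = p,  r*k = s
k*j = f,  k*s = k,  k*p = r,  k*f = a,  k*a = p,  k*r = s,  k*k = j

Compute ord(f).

7

The identity element is s (its row matches the header).
f^1 = f
f^2 = f*f = r
f^3 = r*f = j
f^4 = j*f = p
f^5 = p*f = k
f^6 = k*f = a
f^7 = a*f = s
The first power of f equal to the identity is f^7, so ord(f) = 7.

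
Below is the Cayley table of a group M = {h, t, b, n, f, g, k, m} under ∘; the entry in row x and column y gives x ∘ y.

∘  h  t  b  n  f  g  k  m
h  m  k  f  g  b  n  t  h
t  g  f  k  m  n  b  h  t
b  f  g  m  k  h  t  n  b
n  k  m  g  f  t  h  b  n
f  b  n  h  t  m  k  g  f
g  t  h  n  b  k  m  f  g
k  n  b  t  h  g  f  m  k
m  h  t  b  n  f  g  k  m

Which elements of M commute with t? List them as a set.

{f, m, n, t}

Compare row t with column t entry by entry.
f ∘ t = n = t ∘ f, so f commutes with t.
g ∘ t = h but t ∘ g = b, so g does not.
Collecting the elements that commute with t: C(t) = {f, m, n, t}.
(Structurally, M here is isomorphic to the dihedral group D_4.)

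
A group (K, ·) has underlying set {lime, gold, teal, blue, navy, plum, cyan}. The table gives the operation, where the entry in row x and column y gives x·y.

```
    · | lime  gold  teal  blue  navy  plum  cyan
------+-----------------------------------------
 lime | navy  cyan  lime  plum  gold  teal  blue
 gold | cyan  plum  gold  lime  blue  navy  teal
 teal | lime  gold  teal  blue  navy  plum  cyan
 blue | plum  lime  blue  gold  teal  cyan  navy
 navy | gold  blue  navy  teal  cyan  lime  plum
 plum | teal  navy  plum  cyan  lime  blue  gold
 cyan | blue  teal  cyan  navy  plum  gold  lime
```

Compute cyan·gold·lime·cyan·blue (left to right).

cyan·gold = teal
teal·lime = lime
lime·cyan = blue
blue·blue = gold

gold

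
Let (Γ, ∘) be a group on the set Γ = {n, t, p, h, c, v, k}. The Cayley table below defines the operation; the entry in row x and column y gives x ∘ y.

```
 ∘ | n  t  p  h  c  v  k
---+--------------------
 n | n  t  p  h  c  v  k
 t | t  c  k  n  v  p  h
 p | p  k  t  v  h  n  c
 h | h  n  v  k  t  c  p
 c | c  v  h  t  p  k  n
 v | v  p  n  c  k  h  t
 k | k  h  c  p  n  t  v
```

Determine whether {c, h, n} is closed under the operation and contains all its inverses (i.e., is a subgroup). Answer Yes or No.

No

c ∘ c = p, which is not in {c, h, n}.
The subset is not closed under ∘, so it is not a subgroup.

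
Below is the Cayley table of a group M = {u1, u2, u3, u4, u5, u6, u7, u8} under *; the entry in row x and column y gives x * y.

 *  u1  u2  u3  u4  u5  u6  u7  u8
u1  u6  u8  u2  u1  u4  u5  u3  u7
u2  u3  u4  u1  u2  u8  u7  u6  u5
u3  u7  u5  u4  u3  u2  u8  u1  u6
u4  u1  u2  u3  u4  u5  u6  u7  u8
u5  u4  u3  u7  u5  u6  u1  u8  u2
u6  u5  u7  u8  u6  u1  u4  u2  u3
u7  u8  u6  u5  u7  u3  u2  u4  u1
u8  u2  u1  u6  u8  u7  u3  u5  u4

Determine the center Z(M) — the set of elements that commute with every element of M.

An element z is central iff its row equals its column in the table.
For u1: u1 * u3 = u2 ≠ u7 = u3 * u1, so u1 ∉ Z.
Checking each element this way leaves Z(M) = {u4, u6}.

{u4, u6}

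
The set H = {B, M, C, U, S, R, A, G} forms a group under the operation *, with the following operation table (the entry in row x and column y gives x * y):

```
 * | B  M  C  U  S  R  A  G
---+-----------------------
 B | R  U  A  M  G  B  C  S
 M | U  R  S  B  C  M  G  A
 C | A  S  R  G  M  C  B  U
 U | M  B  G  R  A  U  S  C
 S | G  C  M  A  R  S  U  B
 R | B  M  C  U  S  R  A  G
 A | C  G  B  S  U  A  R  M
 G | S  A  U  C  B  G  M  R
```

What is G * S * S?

G * S = B
B * S = G

G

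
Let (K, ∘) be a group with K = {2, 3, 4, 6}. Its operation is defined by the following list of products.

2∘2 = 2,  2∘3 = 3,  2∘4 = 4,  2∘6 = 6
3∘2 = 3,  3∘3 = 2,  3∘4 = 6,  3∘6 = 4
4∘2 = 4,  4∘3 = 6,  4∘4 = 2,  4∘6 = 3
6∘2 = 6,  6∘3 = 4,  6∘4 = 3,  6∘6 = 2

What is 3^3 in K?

3

3^1 = 3
3^2 = 3 ∘ 3 = 2
3^3 = 2 ∘ 3 = 3
(Structurally, K here is isomorphic to the Klein four-group V_4.)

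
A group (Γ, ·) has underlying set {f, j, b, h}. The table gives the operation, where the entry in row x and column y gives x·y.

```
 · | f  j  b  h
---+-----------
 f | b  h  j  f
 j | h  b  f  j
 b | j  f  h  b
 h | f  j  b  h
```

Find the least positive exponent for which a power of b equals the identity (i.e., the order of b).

2

The identity element is h (its row matches the header).
b^1 = b
b^2 = b·b = h
The first power of b equal to the identity is b^2, so ord(b) = 2.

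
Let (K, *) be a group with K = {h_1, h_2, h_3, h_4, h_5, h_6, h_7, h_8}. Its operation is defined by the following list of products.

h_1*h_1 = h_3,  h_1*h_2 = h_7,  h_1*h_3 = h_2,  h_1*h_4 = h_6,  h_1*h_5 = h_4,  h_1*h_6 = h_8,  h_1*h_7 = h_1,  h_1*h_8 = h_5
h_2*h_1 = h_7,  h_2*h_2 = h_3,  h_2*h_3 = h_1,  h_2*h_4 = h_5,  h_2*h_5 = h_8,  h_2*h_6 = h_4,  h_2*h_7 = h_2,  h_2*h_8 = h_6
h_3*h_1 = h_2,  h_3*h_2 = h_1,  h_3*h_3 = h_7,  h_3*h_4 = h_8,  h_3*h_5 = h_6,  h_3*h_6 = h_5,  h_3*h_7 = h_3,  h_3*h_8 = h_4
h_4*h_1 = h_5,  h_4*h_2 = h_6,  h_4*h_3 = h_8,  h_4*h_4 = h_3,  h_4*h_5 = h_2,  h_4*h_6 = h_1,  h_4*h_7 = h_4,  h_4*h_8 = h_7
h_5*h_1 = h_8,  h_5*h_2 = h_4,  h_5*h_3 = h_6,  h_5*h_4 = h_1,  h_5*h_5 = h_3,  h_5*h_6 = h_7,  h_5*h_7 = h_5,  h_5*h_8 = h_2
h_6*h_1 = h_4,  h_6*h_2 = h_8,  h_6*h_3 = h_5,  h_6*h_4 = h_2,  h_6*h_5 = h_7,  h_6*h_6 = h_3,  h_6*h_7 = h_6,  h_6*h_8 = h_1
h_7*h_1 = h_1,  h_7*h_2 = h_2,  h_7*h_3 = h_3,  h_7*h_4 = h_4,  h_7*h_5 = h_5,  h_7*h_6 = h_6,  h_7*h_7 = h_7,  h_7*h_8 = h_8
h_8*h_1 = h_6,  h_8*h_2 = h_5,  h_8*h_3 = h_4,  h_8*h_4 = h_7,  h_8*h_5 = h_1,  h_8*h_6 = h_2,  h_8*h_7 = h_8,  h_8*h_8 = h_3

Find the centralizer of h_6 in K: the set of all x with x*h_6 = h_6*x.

{h_3, h_5, h_6, h_7}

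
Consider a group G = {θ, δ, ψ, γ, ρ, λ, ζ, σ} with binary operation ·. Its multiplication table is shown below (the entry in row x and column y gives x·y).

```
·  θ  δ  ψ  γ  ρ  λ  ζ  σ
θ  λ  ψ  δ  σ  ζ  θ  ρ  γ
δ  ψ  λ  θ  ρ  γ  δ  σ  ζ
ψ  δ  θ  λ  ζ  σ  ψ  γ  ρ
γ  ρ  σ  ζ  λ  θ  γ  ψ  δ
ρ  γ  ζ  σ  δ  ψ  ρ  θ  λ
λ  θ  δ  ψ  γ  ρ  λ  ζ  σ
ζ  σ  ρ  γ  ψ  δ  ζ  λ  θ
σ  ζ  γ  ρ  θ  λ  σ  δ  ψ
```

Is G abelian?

No

σ·δ = γ but δ·σ = ζ.
Since σ and δ do not commute, G is not abelian.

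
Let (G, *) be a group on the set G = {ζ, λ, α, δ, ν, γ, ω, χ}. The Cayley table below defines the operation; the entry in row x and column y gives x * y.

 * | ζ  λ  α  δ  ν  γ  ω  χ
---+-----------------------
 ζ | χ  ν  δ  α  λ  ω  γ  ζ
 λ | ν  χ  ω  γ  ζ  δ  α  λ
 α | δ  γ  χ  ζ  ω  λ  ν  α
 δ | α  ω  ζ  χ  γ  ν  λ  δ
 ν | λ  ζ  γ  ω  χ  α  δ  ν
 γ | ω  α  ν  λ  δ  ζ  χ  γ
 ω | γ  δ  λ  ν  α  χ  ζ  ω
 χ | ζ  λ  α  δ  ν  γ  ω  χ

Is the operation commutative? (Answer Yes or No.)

ω * δ = ν but δ * ω = λ.
Since ω and δ do not commute, G is not abelian.

No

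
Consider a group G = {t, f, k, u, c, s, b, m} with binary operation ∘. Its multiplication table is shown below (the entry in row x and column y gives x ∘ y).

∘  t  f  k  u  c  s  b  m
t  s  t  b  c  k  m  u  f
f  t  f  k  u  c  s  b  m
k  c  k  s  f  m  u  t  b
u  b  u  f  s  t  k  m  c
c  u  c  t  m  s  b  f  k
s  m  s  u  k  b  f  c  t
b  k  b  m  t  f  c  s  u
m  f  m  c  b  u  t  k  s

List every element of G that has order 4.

{b, c, k, m, t, u}

Identity is f. Compute the order of each non-identity element by repeated multiplication:
  t: t → s → m → f  (order 4)
  k: k → s → u → f  (order 4)
  u: u → s → k → f  (order 4)
  c: c → s → b → f  (order 4)
  s: s → f  (order 2)
  b: b → s → c → f  (order 4)
  m: m → s → t → f  (order 4)
Elements of order 4: {b, c, k, m, t, u}.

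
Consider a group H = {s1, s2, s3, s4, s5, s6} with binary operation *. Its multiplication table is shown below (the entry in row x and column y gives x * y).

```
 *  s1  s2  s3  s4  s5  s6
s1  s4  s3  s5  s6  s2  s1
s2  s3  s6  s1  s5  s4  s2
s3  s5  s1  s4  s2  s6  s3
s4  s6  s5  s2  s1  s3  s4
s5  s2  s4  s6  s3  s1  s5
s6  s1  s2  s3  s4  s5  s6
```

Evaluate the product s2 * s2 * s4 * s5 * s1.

s2 * s2 = s6
s6 * s4 = s4
s4 * s5 = s3
s3 * s1 = s5
(Structurally, H here is isomorphic to the cyclic group Z_6.)

s5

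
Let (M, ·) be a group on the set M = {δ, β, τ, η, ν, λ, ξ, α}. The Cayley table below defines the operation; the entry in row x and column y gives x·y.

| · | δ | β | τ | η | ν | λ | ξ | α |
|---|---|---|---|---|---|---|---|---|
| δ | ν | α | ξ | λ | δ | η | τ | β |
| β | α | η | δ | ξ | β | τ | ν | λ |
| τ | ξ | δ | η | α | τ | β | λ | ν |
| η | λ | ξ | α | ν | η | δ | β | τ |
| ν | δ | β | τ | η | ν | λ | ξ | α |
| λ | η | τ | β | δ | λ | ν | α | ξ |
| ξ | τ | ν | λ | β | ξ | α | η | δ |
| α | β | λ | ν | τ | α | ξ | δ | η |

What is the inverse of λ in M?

λ

First locate the identity: row ν matches the header, so ν is the identity.
Scan row λ for ν: λ·λ = ν. Hence λ^(-1) = λ.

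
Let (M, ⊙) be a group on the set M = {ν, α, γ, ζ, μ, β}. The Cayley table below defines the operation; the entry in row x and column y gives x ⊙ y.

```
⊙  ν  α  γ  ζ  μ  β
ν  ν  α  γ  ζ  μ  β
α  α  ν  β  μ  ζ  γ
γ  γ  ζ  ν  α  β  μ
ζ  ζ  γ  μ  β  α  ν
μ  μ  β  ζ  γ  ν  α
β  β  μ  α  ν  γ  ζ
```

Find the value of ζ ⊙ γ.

Read row ζ, column γ: ζ ⊙ γ = μ.

μ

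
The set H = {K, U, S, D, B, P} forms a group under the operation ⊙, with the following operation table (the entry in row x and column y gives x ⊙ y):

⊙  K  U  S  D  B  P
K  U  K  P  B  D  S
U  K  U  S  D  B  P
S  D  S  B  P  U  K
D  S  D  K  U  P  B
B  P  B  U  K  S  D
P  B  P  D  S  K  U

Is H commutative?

No

S ⊙ P = K but P ⊙ S = D.
Since S and P do not commute, H is not abelian.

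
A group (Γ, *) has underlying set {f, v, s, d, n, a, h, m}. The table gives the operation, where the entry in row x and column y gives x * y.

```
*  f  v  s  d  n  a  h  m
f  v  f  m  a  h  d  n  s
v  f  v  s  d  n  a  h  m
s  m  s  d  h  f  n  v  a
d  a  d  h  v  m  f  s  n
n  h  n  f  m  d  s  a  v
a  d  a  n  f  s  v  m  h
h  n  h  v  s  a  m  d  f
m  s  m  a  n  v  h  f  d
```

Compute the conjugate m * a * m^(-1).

The identity is v. In row m, the entry v sits in column n, so m^(-1) = n.
m * a = h
h * n = a

a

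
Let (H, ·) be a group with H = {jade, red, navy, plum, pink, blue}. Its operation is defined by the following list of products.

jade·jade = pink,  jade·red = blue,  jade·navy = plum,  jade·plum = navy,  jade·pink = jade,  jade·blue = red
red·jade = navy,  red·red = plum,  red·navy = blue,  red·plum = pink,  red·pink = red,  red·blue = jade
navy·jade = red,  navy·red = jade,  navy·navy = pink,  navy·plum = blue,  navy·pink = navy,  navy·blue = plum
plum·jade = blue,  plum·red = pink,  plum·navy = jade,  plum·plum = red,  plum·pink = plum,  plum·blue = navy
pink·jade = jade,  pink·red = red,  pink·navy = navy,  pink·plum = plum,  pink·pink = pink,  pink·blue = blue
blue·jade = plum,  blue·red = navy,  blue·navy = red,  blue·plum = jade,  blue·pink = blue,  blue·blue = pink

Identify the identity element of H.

The identity e satisfies e·x = x for all x, so its row in the table reproduces the column headers.
Row pink reads: jade, red, navy, plum, pink, blue — exactly the header order. So pink is the identity.

pink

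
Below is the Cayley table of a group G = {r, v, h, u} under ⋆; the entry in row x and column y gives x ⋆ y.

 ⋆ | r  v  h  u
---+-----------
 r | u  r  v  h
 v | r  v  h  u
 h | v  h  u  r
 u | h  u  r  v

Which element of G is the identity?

v

The identity e satisfies e ⋆ x = x for all x, so its row in the table reproduces the column headers.
Row v reads: r, v, h, u — exactly the header order. So v is the identity.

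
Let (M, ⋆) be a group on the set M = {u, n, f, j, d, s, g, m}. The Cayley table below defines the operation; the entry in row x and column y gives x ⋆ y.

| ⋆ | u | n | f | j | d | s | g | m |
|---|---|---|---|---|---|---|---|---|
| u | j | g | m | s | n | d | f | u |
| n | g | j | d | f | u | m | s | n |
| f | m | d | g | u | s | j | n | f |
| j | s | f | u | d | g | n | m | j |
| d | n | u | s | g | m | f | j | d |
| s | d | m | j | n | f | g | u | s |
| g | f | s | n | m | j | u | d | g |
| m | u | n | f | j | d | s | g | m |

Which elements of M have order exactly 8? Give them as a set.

Identity is m. Compute the order of each non-identity element by repeated multiplication:
  u: u → j → s → d → n → g → f → m  (order 8)
  n: n → j → f → d → u → g → s → m  (order 8)
  f: f → g → n → d → s → j → u → m  (order 8)
  j: j → d → g → m  (order 4)
  d: d → m  (order 2)
  s: s → g → u → d → f → j → n → m  (order 8)
  g: g → d → j → m  (order 4)
Elements of order 8: {f, n, s, u}.
(Structurally, M here is isomorphic to the cyclic group Z_8.)

{f, n, s, u}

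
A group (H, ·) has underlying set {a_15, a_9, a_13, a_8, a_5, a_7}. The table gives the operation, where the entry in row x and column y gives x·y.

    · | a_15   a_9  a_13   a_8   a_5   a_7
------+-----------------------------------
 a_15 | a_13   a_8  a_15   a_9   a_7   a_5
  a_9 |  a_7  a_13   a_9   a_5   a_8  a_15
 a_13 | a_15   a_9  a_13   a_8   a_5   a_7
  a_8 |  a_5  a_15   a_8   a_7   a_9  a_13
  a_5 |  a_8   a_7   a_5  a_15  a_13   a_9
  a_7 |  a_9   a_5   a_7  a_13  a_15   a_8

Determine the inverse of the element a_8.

First locate the identity: row a_13 matches the header, so a_13 is the identity.
Scan row a_8 for a_13: a_8·a_7 = a_13. Hence a_8^(-1) = a_7.
(Structurally, H here is isomorphic to the symmetric group S_3.)

a_7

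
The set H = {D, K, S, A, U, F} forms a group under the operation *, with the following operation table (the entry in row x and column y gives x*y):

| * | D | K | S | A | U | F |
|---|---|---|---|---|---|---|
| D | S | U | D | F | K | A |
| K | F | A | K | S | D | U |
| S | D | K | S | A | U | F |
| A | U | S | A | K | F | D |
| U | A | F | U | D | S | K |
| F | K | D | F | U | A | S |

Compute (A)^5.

A^1 = A
A^2 = A*A = K
A^3 = K*A = S
A^4 = S*A = A
A^5 = A*A = K
(Structurally, H here is isomorphic to the symmetric group S_3.)

K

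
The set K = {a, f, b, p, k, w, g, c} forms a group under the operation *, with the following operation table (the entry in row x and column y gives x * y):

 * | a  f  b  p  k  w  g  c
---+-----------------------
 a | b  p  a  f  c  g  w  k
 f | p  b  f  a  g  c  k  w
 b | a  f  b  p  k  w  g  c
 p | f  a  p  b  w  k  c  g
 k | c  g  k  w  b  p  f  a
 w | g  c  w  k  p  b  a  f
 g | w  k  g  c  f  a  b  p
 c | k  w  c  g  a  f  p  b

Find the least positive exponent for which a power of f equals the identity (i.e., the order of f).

2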